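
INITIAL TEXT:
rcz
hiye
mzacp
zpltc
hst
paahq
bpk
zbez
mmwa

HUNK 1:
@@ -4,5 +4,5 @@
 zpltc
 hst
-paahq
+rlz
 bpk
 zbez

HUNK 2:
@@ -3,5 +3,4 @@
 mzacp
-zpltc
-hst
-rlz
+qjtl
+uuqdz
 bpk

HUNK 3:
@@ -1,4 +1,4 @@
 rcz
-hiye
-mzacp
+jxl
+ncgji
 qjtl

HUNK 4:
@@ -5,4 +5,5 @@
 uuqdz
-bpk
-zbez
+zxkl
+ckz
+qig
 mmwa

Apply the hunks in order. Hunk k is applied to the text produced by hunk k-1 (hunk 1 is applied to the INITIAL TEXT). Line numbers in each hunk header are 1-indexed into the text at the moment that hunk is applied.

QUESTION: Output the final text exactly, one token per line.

Hunk 1: at line 4 remove [paahq] add [rlz] -> 9 lines: rcz hiye mzacp zpltc hst rlz bpk zbez mmwa
Hunk 2: at line 3 remove [zpltc,hst,rlz] add [qjtl,uuqdz] -> 8 lines: rcz hiye mzacp qjtl uuqdz bpk zbez mmwa
Hunk 3: at line 1 remove [hiye,mzacp] add [jxl,ncgji] -> 8 lines: rcz jxl ncgji qjtl uuqdz bpk zbez mmwa
Hunk 4: at line 5 remove [bpk,zbez] add [zxkl,ckz,qig] -> 9 lines: rcz jxl ncgji qjtl uuqdz zxkl ckz qig mmwa

Answer: rcz
jxl
ncgji
qjtl
uuqdz
zxkl
ckz
qig
mmwa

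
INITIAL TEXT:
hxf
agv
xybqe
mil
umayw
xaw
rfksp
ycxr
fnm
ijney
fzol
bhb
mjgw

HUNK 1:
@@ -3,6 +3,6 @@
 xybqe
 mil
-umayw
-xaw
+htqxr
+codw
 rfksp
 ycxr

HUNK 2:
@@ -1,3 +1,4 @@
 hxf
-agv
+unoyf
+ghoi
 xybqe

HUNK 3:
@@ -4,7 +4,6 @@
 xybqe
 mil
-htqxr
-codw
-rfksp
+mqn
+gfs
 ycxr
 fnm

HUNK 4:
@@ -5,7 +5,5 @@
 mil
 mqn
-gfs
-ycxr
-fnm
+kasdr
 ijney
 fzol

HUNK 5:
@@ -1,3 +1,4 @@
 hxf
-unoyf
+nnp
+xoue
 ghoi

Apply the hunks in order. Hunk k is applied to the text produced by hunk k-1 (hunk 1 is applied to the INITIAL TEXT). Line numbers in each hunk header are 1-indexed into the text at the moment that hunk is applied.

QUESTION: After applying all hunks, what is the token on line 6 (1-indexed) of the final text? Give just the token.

Answer: mil

Derivation:
Hunk 1: at line 3 remove [umayw,xaw] add [htqxr,codw] -> 13 lines: hxf agv xybqe mil htqxr codw rfksp ycxr fnm ijney fzol bhb mjgw
Hunk 2: at line 1 remove [agv] add [unoyf,ghoi] -> 14 lines: hxf unoyf ghoi xybqe mil htqxr codw rfksp ycxr fnm ijney fzol bhb mjgw
Hunk 3: at line 4 remove [htqxr,codw,rfksp] add [mqn,gfs] -> 13 lines: hxf unoyf ghoi xybqe mil mqn gfs ycxr fnm ijney fzol bhb mjgw
Hunk 4: at line 5 remove [gfs,ycxr,fnm] add [kasdr] -> 11 lines: hxf unoyf ghoi xybqe mil mqn kasdr ijney fzol bhb mjgw
Hunk 5: at line 1 remove [unoyf] add [nnp,xoue] -> 12 lines: hxf nnp xoue ghoi xybqe mil mqn kasdr ijney fzol bhb mjgw
Final line 6: mil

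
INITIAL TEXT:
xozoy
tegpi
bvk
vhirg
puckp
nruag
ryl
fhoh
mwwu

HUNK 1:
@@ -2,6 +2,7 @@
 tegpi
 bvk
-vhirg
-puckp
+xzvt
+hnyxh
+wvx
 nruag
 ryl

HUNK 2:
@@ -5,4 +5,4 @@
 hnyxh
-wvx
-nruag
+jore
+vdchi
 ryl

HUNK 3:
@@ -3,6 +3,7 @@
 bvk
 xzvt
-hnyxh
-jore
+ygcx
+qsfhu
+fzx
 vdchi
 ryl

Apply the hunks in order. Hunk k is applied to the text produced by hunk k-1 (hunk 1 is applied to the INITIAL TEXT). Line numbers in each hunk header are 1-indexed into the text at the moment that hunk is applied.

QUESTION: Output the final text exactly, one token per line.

Answer: xozoy
tegpi
bvk
xzvt
ygcx
qsfhu
fzx
vdchi
ryl
fhoh
mwwu

Derivation:
Hunk 1: at line 2 remove [vhirg,puckp] add [xzvt,hnyxh,wvx] -> 10 lines: xozoy tegpi bvk xzvt hnyxh wvx nruag ryl fhoh mwwu
Hunk 2: at line 5 remove [wvx,nruag] add [jore,vdchi] -> 10 lines: xozoy tegpi bvk xzvt hnyxh jore vdchi ryl fhoh mwwu
Hunk 3: at line 3 remove [hnyxh,jore] add [ygcx,qsfhu,fzx] -> 11 lines: xozoy tegpi bvk xzvt ygcx qsfhu fzx vdchi ryl fhoh mwwu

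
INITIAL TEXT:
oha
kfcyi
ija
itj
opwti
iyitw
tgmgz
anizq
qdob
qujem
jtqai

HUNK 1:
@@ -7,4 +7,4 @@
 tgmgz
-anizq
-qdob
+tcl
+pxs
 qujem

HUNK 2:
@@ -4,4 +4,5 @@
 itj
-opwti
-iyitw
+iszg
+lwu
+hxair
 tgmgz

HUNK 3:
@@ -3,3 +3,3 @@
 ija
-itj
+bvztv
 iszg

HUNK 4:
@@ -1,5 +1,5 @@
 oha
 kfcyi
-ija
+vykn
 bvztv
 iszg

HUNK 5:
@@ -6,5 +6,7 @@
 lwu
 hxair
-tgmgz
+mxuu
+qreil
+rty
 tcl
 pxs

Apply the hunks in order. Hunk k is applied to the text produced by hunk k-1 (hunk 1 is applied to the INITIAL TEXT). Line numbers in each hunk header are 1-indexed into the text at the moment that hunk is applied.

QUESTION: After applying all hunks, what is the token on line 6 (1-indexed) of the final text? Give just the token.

Answer: lwu

Derivation:
Hunk 1: at line 7 remove [anizq,qdob] add [tcl,pxs] -> 11 lines: oha kfcyi ija itj opwti iyitw tgmgz tcl pxs qujem jtqai
Hunk 2: at line 4 remove [opwti,iyitw] add [iszg,lwu,hxair] -> 12 lines: oha kfcyi ija itj iszg lwu hxair tgmgz tcl pxs qujem jtqai
Hunk 3: at line 3 remove [itj] add [bvztv] -> 12 lines: oha kfcyi ija bvztv iszg lwu hxair tgmgz tcl pxs qujem jtqai
Hunk 4: at line 1 remove [ija] add [vykn] -> 12 lines: oha kfcyi vykn bvztv iszg lwu hxair tgmgz tcl pxs qujem jtqai
Hunk 5: at line 6 remove [tgmgz] add [mxuu,qreil,rty] -> 14 lines: oha kfcyi vykn bvztv iszg lwu hxair mxuu qreil rty tcl pxs qujem jtqai
Final line 6: lwu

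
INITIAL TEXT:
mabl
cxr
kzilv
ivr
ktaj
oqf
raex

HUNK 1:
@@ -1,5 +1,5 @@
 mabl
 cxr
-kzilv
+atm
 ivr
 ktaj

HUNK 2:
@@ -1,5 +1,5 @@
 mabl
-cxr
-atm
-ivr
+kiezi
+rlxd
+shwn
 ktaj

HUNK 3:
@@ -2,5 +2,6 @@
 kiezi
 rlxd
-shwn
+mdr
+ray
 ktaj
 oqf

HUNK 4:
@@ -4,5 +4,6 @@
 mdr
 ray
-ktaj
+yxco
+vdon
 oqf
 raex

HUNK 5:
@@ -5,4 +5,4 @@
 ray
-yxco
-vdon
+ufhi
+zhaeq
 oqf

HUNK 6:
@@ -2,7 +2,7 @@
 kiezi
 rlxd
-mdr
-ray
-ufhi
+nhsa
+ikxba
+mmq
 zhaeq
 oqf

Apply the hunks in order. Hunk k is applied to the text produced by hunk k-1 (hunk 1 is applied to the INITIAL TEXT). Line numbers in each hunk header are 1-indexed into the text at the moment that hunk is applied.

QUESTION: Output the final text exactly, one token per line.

Hunk 1: at line 1 remove [kzilv] add [atm] -> 7 lines: mabl cxr atm ivr ktaj oqf raex
Hunk 2: at line 1 remove [cxr,atm,ivr] add [kiezi,rlxd,shwn] -> 7 lines: mabl kiezi rlxd shwn ktaj oqf raex
Hunk 3: at line 2 remove [shwn] add [mdr,ray] -> 8 lines: mabl kiezi rlxd mdr ray ktaj oqf raex
Hunk 4: at line 4 remove [ktaj] add [yxco,vdon] -> 9 lines: mabl kiezi rlxd mdr ray yxco vdon oqf raex
Hunk 5: at line 5 remove [yxco,vdon] add [ufhi,zhaeq] -> 9 lines: mabl kiezi rlxd mdr ray ufhi zhaeq oqf raex
Hunk 6: at line 2 remove [mdr,ray,ufhi] add [nhsa,ikxba,mmq] -> 9 lines: mabl kiezi rlxd nhsa ikxba mmq zhaeq oqf raex

Answer: mabl
kiezi
rlxd
nhsa
ikxba
mmq
zhaeq
oqf
raex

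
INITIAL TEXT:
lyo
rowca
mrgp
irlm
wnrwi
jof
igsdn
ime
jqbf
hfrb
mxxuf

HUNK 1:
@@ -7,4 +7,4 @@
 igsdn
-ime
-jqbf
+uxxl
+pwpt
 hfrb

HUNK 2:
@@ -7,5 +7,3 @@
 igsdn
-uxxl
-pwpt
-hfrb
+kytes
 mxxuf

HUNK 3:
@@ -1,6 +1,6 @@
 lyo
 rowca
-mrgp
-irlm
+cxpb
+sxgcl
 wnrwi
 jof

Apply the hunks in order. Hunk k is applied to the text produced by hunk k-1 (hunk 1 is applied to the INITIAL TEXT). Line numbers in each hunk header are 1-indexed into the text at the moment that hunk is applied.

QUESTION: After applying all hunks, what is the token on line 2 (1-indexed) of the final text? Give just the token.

Answer: rowca

Derivation:
Hunk 1: at line 7 remove [ime,jqbf] add [uxxl,pwpt] -> 11 lines: lyo rowca mrgp irlm wnrwi jof igsdn uxxl pwpt hfrb mxxuf
Hunk 2: at line 7 remove [uxxl,pwpt,hfrb] add [kytes] -> 9 lines: lyo rowca mrgp irlm wnrwi jof igsdn kytes mxxuf
Hunk 3: at line 1 remove [mrgp,irlm] add [cxpb,sxgcl] -> 9 lines: lyo rowca cxpb sxgcl wnrwi jof igsdn kytes mxxuf
Final line 2: rowca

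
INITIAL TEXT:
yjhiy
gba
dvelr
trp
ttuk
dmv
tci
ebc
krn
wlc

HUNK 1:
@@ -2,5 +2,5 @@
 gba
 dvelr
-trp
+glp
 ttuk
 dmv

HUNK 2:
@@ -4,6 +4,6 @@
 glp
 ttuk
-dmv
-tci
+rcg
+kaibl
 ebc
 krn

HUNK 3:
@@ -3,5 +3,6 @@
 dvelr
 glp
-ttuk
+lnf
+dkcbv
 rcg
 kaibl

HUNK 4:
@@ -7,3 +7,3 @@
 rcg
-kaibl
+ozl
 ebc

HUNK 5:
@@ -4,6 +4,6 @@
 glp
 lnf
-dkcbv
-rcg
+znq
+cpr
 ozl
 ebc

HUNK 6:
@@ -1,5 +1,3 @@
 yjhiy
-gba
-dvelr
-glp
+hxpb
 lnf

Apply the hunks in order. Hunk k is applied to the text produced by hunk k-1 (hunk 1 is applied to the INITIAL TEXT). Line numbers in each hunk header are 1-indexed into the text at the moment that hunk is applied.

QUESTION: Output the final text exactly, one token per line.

Answer: yjhiy
hxpb
lnf
znq
cpr
ozl
ebc
krn
wlc

Derivation:
Hunk 1: at line 2 remove [trp] add [glp] -> 10 lines: yjhiy gba dvelr glp ttuk dmv tci ebc krn wlc
Hunk 2: at line 4 remove [dmv,tci] add [rcg,kaibl] -> 10 lines: yjhiy gba dvelr glp ttuk rcg kaibl ebc krn wlc
Hunk 3: at line 3 remove [ttuk] add [lnf,dkcbv] -> 11 lines: yjhiy gba dvelr glp lnf dkcbv rcg kaibl ebc krn wlc
Hunk 4: at line 7 remove [kaibl] add [ozl] -> 11 lines: yjhiy gba dvelr glp lnf dkcbv rcg ozl ebc krn wlc
Hunk 5: at line 4 remove [dkcbv,rcg] add [znq,cpr] -> 11 lines: yjhiy gba dvelr glp lnf znq cpr ozl ebc krn wlc
Hunk 6: at line 1 remove [gba,dvelr,glp] add [hxpb] -> 9 lines: yjhiy hxpb lnf znq cpr ozl ebc krn wlc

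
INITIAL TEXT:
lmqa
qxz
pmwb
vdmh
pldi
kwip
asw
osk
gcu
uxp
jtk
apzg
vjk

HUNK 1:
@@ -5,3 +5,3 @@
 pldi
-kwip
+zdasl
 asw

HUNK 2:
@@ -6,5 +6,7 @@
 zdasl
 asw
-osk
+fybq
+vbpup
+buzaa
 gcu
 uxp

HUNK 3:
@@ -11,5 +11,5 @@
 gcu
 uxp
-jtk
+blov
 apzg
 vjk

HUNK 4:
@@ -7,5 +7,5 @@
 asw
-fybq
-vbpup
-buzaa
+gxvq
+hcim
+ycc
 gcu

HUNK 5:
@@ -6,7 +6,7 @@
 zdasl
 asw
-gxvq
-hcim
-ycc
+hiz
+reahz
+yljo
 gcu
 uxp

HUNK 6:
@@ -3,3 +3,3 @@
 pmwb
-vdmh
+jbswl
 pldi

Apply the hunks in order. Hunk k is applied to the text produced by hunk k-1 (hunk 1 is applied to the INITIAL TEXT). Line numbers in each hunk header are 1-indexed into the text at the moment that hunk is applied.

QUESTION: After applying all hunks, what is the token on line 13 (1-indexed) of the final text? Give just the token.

Answer: blov

Derivation:
Hunk 1: at line 5 remove [kwip] add [zdasl] -> 13 lines: lmqa qxz pmwb vdmh pldi zdasl asw osk gcu uxp jtk apzg vjk
Hunk 2: at line 6 remove [osk] add [fybq,vbpup,buzaa] -> 15 lines: lmqa qxz pmwb vdmh pldi zdasl asw fybq vbpup buzaa gcu uxp jtk apzg vjk
Hunk 3: at line 11 remove [jtk] add [blov] -> 15 lines: lmqa qxz pmwb vdmh pldi zdasl asw fybq vbpup buzaa gcu uxp blov apzg vjk
Hunk 4: at line 7 remove [fybq,vbpup,buzaa] add [gxvq,hcim,ycc] -> 15 lines: lmqa qxz pmwb vdmh pldi zdasl asw gxvq hcim ycc gcu uxp blov apzg vjk
Hunk 5: at line 6 remove [gxvq,hcim,ycc] add [hiz,reahz,yljo] -> 15 lines: lmqa qxz pmwb vdmh pldi zdasl asw hiz reahz yljo gcu uxp blov apzg vjk
Hunk 6: at line 3 remove [vdmh] add [jbswl] -> 15 lines: lmqa qxz pmwb jbswl pldi zdasl asw hiz reahz yljo gcu uxp blov apzg vjk
Final line 13: blov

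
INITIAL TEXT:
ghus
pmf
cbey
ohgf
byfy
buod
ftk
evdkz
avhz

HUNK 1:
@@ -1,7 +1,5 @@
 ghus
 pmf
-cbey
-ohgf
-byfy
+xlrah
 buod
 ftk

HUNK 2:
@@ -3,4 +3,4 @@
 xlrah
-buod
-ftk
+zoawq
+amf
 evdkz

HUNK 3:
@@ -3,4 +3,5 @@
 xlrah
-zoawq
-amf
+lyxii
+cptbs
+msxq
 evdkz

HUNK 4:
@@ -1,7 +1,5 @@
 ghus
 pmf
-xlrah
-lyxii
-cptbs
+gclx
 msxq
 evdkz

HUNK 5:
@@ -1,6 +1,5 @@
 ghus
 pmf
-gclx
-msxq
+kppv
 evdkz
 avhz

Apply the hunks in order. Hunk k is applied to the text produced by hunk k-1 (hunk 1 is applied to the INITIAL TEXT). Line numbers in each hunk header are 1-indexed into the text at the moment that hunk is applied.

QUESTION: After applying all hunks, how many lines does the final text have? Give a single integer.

Hunk 1: at line 1 remove [cbey,ohgf,byfy] add [xlrah] -> 7 lines: ghus pmf xlrah buod ftk evdkz avhz
Hunk 2: at line 3 remove [buod,ftk] add [zoawq,amf] -> 7 lines: ghus pmf xlrah zoawq amf evdkz avhz
Hunk 3: at line 3 remove [zoawq,amf] add [lyxii,cptbs,msxq] -> 8 lines: ghus pmf xlrah lyxii cptbs msxq evdkz avhz
Hunk 4: at line 1 remove [xlrah,lyxii,cptbs] add [gclx] -> 6 lines: ghus pmf gclx msxq evdkz avhz
Hunk 5: at line 1 remove [gclx,msxq] add [kppv] -> 5 lines: ghus pmf kppv evdkz avhz
Final line count: 5

Answer: 5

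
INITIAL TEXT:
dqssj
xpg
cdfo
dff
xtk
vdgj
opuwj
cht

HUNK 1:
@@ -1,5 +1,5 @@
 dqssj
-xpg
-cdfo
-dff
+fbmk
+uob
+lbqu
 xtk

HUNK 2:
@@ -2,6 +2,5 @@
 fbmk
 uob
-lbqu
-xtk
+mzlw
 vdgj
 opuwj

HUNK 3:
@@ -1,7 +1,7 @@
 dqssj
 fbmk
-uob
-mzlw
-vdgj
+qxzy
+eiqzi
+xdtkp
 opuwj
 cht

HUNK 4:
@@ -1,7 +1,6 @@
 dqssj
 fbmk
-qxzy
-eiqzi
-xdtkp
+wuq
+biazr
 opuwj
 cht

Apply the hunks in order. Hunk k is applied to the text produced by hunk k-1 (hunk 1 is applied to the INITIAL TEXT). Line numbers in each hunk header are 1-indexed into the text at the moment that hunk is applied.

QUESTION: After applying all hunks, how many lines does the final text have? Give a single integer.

Answer: 6

Derivation:
Hunk 1: at line 1 remove [xpg,cdfo,dff] add [fbmk,uob,lbqu] -> 8 lines: dqssj fbmk uob lbqu xtk vdgj opuwj cht
Hunk 2: at line 2 remove [lbqu,xtk] add [mzlw] -> 7 lines: dqssj fbmk uob mzlw vdgj opuwj cht
Hunk 3: at line 1 remove [uob,mzlw,vdgj] add [qxzy,eiqzi,xdtkp] -> 7 lines: dqssj fbmk qxzy eiqzi xdtkp opuwj cht
Hunk 4: at line 1 remove [qxzy,eiqzi,xdtkp] add [wuq,biazr] -> 6 lines: dqssj fbmk wuq biazr opuwj cht
Final line count: 6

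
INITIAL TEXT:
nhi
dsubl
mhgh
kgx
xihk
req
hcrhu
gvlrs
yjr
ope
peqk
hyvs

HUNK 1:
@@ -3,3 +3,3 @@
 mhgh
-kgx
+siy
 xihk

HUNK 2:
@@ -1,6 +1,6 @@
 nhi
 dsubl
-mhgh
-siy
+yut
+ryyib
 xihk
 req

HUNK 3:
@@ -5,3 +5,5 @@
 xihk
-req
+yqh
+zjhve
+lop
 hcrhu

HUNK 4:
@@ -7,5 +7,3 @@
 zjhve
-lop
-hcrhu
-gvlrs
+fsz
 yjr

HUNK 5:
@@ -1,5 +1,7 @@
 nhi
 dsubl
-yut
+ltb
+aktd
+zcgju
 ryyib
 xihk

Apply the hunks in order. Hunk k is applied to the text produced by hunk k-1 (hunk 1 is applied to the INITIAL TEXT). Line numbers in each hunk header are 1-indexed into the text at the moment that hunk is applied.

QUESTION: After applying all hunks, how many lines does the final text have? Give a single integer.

Hunk 1: at line 3 remove [kgx] add [siy] -> 12 lines: nhi dsubl mhgh siy xihk req hcrhu gvlrs yjr ope peqk hyvs
Hunk 2: at line 1 remove [mhgh,siy] add [yut,ryyib] -> 12 lines: nhi dsubl yut ryyib xihk req hcrhu gvlrs yjr ope peqk hyvs
Hunk 3: at line 5 remove [req] add [yqh,zjhve,lop] -> 14 lines: nhi dsubl yut ryyib xihk yqh zjhve lop hcrhu gvlrs yjr ope peqk hyvs
Hunk 4: at line 7 remove [lop,hcrhu,gvlrs] add [fsz] -> 12 lines: nhi dsubl yut ryyib xihk yqh zjhve fsz yjr ope peqk hyvs
Hunk 5: at line 1 remove [yut] add [ltb,aktd,zcgju] -> 14 lines: nhi dsubl ltb aktd zcgju ryyib xihk yqh zjhve fsz yjr ope peqk hyvs
Final line count: 14

Answer: 14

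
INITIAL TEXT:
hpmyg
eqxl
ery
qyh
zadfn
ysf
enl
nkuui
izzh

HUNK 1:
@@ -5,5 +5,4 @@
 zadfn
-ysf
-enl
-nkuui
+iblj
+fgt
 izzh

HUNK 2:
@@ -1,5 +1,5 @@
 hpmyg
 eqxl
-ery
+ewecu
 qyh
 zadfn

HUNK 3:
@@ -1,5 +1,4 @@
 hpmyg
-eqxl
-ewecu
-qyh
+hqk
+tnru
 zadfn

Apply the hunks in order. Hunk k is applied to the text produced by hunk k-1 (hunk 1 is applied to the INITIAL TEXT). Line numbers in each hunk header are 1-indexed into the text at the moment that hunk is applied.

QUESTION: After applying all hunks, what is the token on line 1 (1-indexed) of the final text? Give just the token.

Answer: hpmyg

Derivation:
Hunk 1: at line 5 remove [ysf,enl,nkuui] add [iblj,fgt] -> 8 lines: hpmyg eqxl ery qyh zadfn iblj fgt izzh
Hunk 2: at line 1 remove [ery] add [ewecu] -> 8 lines: hpmyg eqxl ewecu qyh zadfn iblj fgt izzh
Hunk 3: at line 1 remove [eqxl,ewecu,qyh] add [hqk,tnru] -> 7 lines: hpmyg hqk tnru zadfn iblj fgt izzh
Final line 1: hpmyg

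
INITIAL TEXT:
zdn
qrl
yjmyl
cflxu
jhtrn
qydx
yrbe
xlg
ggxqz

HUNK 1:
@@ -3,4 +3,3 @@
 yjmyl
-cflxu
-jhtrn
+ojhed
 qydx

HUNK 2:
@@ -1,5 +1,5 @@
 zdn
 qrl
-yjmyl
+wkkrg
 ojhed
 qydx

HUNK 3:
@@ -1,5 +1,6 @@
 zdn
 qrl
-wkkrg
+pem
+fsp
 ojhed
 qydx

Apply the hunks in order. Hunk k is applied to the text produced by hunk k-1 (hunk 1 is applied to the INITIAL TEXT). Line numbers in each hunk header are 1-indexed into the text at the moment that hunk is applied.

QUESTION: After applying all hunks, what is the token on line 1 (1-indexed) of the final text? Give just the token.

Answer: zdn

Derivation:
Hunk 1: at line 3 remove [cflxu,jhtrn] add [ojhed] -> 8 lines: zdn qrl yjmyl ojhed qydx yrbe xlg ggxqz
Hunk 2: at line 1 remove [yjmyl] add [wkkrg] -> 8 lines: zdn qrl wkkrg ojhed qydx yrbe xlg ggxqz
Hunk 3: at line 1 remove [wkkrg] add [pem,fsp] -> 9 lines: zdn qrl pem fsp ojhed qydx yrbe xlg ggxqz
Final line 1: zdn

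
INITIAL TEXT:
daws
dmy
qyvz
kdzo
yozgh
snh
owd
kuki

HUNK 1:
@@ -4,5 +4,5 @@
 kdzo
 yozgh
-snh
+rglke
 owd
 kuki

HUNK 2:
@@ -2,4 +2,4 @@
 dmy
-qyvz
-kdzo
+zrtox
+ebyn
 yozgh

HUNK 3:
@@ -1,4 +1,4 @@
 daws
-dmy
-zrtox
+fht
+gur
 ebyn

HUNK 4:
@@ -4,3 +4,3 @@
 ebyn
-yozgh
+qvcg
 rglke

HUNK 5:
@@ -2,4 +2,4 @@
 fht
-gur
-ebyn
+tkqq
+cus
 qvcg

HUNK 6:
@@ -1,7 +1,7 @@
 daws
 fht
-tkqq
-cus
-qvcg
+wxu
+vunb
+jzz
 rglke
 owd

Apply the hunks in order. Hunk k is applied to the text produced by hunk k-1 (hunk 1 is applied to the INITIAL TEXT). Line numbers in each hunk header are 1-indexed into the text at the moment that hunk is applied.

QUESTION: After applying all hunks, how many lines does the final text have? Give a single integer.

Answer: 8

Derivation:
Hunk 1: at line 4 remove [snh] add [rglke] -> 8 lines: daws dmy qyvz kdzo yozgh rglke owd kuki
Hunk 2: at line 2 remove [qyvz,kdzo] add [zrtox,ebyn] -> 8 lines: daws dmy zrtox ebyn yozgh rglke owd kuki
Hunk 3: at line 1 remove [dmy,zrtox] add [fht,gur] -> 8 lines: daws fht gur ebyn yozgh rglke owd kuki
Hunk 4: at line 4 remove [yozgh] add [qvcg] -> 8 lines: daws fht gur ebyn qvcg rglke owd kuki
Hunk 5: at line 2 remove [gur,ebyn] add [tkqq,cus] -> 8 lines: daws fht tkqq cus qvcg rglke owd kuki
Hunk 6: at line 1 remove [tkqq,cus,qvcg] add [wxu,vunb,jzz] -> 8 lines: daws fht wxu vunb jzz rglke owd kuki
Final line count: 8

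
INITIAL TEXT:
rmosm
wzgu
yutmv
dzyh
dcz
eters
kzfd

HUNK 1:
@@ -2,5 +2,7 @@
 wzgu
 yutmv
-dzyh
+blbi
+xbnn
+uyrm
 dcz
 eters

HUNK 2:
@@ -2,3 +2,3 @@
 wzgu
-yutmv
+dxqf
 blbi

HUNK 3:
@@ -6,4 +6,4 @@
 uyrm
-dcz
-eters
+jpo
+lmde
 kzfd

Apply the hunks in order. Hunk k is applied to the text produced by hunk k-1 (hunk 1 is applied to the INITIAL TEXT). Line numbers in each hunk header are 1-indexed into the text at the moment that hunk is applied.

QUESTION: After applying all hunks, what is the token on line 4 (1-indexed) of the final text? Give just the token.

Hunk 1: at line 2 remove [dzyh] add [blbi,xbnn,uyrm] -> 9 lines: rmosm wzgu yutmv blbi xbnn uyrm dcz eters kzfd
Hunk 2: at line 2 remove [yutmv] add [dxqf] -> 9 lines: rmosm wzgu dxqf blbi xbnn uyrm dcz eters kzfd
Hunk 3: at line 6 remove [dcz,eters] add [jpo,lmde] -> 9 lines: rmosm wzgu dxqf blbi xbnn uyrm jpo lmde kzfd
Final line 4: blbi

Answer: blbi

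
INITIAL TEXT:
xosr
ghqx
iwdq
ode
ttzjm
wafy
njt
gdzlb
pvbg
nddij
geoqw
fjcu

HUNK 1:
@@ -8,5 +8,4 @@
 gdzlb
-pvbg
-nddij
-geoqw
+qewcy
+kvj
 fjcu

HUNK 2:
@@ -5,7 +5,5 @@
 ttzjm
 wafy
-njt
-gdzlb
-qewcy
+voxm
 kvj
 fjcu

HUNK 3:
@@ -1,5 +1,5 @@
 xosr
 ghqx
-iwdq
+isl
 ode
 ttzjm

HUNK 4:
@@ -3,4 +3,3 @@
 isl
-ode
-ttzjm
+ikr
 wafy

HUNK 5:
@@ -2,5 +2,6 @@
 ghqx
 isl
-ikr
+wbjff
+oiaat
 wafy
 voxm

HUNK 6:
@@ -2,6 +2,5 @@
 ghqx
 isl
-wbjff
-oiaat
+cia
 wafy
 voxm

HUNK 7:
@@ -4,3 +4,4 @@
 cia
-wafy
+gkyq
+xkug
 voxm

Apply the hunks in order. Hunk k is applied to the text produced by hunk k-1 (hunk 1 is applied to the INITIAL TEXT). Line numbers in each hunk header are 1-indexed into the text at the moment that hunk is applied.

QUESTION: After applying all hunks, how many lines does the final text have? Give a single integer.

Answer: 9

Derivation:
Hunk 1: at line 8 remove [pvbg,nddij,geoqw] add [qewcy,kvj] -> 11 lines: xosr ghqx iwdq ode ttzjm wafy njt gdzlb qewcy kvj fjcu
Hunk 2: at line 5 remove [njt,gdzlb,qewcy] add [voxm] -> 9 lines: xosr ghqx iwdq ode ttzjm wafy voxm kvj fjcu
Hunk 3: at line 1 remove [iwdq] add [isl] -> 9 lines: xosr ghqx isl ode ttzjm wafy voxm kvj fjcu
Hunk 4: at line 3 remove [ode,ttzjm] add [ikr] -> 8 lines: xosr ghqx isl ikr wafy voxm kvj fjcu
Hunk 5: at line 2 remove [ikr] add [wbjff,oiaat] -> 9 lines: xosr ghqx isl wbjff oiaat wafy voxm kvj fjcu
Hunk 6: at line 2 remove [wbjff,oiaat] add [cia] -> 8 lines: xosr ghqx isl cia wafy voxm kvj fjcu
Hunk 7: at line 4 remove [wafy] add [gkyq,xkug] -> 9 lines: xosr ghqx isl cia gkyq xkug voxm kvj fjcu
Final line count: 9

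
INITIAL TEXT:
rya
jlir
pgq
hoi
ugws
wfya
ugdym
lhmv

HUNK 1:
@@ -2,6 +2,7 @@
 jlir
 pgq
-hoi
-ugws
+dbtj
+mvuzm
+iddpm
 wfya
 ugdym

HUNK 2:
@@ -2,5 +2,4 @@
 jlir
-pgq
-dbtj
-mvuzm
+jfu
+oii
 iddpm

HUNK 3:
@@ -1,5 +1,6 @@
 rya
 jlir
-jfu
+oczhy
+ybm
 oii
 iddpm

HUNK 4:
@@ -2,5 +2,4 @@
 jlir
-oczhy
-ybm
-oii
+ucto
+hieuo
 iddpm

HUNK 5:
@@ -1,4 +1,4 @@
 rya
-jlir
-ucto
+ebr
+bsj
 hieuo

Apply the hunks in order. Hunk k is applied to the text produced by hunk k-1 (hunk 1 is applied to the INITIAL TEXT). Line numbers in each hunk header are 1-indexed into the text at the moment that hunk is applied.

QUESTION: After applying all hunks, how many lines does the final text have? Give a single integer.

Hunk 1: at line 2 remove [hoi,ugws] add [dbtj,mvuzm,iddpm] -> 9 lines: rya jlir pgq dbtj mvuzm iddpm wfya ugdym lhmv
Hunk 2: at line 2 remove [pgq,dbtj,mvuzm] add [jfu,oii] -> 8 lines: rya jlir jfu oii iddpm wfya ugdym lhmv
Hunk 3: at line 1 remove [jfu] add [oczhy,ybm] -> 9 lines: rya jlir oczhy ybm oii iddpm wfya ugdym lhmv
Hunk 4: at line 2 remove [oczhy,ybm,oii] add [ucto,hieuo] -> 8 lines: rya jlir ucto hieuo iddpm wfya ugdym lhmv
Hunk 5: at line 1 remove [jlir,ucto] add [ebr,bsj] -> 8 lines: rya ebr bsj hieuo iddpm wfya ugdym lhmv
Final line count: 8

Answer: 8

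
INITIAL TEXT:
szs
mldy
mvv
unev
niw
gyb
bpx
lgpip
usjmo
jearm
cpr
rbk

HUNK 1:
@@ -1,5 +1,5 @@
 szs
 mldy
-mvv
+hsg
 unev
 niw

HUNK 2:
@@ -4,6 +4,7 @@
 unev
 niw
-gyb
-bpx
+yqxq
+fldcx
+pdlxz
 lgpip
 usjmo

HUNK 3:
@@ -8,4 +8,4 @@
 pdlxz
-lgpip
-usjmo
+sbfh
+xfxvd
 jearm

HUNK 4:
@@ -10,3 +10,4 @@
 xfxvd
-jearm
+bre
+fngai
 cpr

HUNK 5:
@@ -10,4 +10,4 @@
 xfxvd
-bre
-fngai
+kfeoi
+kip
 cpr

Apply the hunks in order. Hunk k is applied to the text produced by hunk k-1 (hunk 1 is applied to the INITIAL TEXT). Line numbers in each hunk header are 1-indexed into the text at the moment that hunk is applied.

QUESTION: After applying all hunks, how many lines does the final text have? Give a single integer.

Answer: 14

Derivation:
Hunk 1: at line 1 remove [mvv] add [hsg] -> 12 lines: szs mldy hsg unev niw gyb bpx lgpip usjmo jearm cpr rbk
Hunk 2: at line 4 remove [gyb,bpx] add [yqxq,fldcx,pdlxz] -> 13 lines: szs mldy hsg unev niw yqxq fldcx pdlxz lgpip usjmo jearm cpr rbk
Hunk 3: at line 8 remove [lgpip,usjmo] add [sbfh,xfxvd] -> 13 lines: szs mldy hsg unev niw yqxq fldcx pdlxz sbfh xfxvd jearm cpr rbk
Hunk 4: at line 10 remove [jearm] add [bre,fngai] -> 14 lines: szs mldy hsg unev niw yqxq fldcx pdlxz sbfh xfxvd bre fngai cpr rbk
Hunk 5: at line 10 remove [bre,fngai] add [kfeoi,kip] -> 14 lines: szs mldy hsg unev niw yqxq fldcx pdlxz sbfh xfxvd kfeoi kip cpr rbk
Final line count: 14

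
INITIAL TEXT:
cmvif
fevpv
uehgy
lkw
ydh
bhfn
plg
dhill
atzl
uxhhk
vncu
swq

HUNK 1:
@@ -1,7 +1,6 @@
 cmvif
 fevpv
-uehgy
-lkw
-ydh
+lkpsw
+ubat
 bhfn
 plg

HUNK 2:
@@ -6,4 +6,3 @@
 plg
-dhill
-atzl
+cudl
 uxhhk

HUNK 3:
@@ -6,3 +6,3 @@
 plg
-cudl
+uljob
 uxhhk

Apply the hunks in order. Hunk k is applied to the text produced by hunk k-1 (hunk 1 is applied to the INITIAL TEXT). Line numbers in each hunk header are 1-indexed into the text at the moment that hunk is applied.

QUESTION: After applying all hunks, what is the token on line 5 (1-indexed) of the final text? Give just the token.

Hunk 1: at line 1 remove [uehgy,lkw,ydh] add [lkpsw,ubat] -> 11 lines: cmvif fevpv lkpsw ubat bhfn plg dhill atzl uxhhk vncu swq
Hunk 2: at line 6 remove [dhill,atzl] add [cudl] -> 10 lines: cmvif fevpv lkpsw ubat bhfn plg cudl uxhhk vncu swq
Hunk 3: at line 6 remove [cudl] add [uljob] -> 10 lines: cmvif fevpv lkpsw ubat bhfn plg uljob uxhhk vncu swq
Final line 5: bhfn

Answer: bhfn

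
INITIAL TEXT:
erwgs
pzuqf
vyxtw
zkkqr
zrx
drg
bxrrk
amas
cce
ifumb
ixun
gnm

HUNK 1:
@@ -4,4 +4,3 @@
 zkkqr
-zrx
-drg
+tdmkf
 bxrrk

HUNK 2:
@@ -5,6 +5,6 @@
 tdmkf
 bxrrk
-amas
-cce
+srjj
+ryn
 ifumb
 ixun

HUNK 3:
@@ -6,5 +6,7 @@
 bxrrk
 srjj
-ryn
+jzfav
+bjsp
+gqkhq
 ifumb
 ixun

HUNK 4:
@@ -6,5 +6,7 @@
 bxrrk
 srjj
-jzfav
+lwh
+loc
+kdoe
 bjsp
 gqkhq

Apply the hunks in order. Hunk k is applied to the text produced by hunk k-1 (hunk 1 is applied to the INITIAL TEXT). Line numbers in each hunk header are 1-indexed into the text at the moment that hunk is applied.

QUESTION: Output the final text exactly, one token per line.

Answer: erwgs
pzuqf
vyxtw
zkkqr
tdmkf
bxrrk
srjj
lwh
loc
kdoe
bjsp
gqkhq
ifumb
ixun
gnm

Derivation:
Hunk 1: at line 4 remove [zrx,drg] add [tdmkf] -> 11 lines: erwgs pzuqf vyxtw zkkqr tdmkf bxrrk amas cce ifumb ixun gnm
Hunk 2: at line 5 remove [amas,cce] add [srjj,ryn] -> 11 lines: erwgs pzuqf vyxtw zkkqr tdmkf bxrrk srjj ryn ifumb ixun gnm
Hunk 3: at line 6 remove [ryn] add [jzfav,bjsp,gqkhq] -> 13 lines: erwgs pzuqf vyxtw zkkqr tdmkf bxrrk srjj jzfav bjsp gqkhq ifumb ixun gnm
Hunk 4: at line 6 remove [jzfav] add [lwh,loc,kdoe] -> 15 lines: erwgs pzuqf vyxtw zkkqr tdmkf bxrrk srjj lwh loc kdoe bjsp gqkhq ifumb ixun gnm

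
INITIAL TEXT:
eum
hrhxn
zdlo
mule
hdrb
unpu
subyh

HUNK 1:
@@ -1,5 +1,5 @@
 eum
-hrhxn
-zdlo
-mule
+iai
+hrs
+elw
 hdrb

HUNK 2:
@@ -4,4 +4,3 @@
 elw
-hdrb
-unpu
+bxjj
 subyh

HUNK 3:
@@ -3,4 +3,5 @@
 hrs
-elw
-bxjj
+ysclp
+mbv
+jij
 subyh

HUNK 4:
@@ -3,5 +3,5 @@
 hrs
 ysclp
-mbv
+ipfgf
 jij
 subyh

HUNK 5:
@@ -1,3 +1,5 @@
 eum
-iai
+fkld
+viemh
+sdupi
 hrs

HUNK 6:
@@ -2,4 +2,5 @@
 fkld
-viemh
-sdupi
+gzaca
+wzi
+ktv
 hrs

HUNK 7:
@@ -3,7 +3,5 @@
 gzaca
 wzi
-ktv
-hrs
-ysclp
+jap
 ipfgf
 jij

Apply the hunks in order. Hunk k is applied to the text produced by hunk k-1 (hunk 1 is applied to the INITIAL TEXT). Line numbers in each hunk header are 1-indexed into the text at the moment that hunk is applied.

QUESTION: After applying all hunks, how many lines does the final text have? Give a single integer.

Answer: 8

Derivation:
Hunk 1: at line 1 remove [hrhxn,zdlo,mule] add [iai,hrs,elw] -> 7 lines: eum iai hrs elw hdrb unpu subyh
Hunk 2: at line 4 remove [hdrb,unpu] add [bxjj] -> 6 lines: eum iai hrs elw bxjj subyh
Hunk 3: at line 3 remove [elw,bxjj] add [ysclp,mbv,jij] -> 7 lines: eum iai hrs ysclp mbv jij subyh
Hunk 4: at line 3 remove [mbv] add [ipfgf] -> 7 lines: eum iai hrs ysclp ipfgf jij subyh
Hunk 5: at line 1 remove [iai] add [fkld,viemh,sdupi] -> 9 lines: eum fkld viemh sdupi hrs ysclp ipfgf jij subyh
Hunk 6: at line 2 remove [viemh,sdupi] add [gzaca,wzi,ktv] -> 10 lines: eum fkld gzaca wzi ktv hrs ysclp ipfgf jij subyh
Hunk 7: at line 3 remove [ktv,hrs,ysclp] add [jap] -> 8 lines: eum fkld gzaca wzi jap ipfgf jij subyh
Final line count: 8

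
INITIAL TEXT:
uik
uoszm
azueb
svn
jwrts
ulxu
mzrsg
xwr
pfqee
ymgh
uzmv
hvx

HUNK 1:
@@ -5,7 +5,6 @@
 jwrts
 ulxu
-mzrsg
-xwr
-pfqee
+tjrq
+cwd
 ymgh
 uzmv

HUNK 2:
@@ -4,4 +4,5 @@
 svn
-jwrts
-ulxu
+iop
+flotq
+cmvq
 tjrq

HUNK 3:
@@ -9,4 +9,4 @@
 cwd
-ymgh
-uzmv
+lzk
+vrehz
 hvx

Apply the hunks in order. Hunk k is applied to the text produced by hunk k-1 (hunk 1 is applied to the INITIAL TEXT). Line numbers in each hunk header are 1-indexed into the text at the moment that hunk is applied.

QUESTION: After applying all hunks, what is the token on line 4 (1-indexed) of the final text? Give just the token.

Answer: svn

Derivation:
Hunk 1: at line 5 remove [mzrsg,xwr,pfqee] add [tjrq,cwd] -> 11 lines: uik uoszm azueb svn jwrts ulxu tjrq cwd ymgh uzmv hvx
Hunk 2: at line 4 remove [jwrts,ulxu] add [iop,flotq,cmvq] -> 12 lines: uik uoszm azueb svn iop flotq cmvq tjrq cwd ymgh uzmv hvx
Hunk 3: at line 9 remove [ymgh,uzmv] add [lzk,vrehz] -> 12 lines: uik uoszm azueb svn iop flotq cmvq tjrq cwd lzk vrehz hvx
Final line 4: svn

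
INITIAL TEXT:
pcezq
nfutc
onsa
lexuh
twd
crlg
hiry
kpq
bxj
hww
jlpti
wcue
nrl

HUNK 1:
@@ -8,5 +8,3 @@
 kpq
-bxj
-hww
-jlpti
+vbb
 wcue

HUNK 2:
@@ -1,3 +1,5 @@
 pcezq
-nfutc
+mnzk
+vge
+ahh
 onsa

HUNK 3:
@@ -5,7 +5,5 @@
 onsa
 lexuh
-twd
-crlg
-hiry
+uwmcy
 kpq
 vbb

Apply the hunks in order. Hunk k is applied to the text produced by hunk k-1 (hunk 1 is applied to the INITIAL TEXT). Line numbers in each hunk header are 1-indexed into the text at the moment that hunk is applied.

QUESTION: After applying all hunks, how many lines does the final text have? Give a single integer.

Hunk 1: at line 8 remove [bxj,hww,jlpti] add [vbb] -> 11 lines: pcezq nfutc onsa lexuh twd crlg hiry kpq vbb wcue nrl
Hunk 2: at line 1 remove [nfutc] add [mnzk,vge,ahh] -> 13 lines: pcezq mnzk vge ahh onsa lexuh twd crlg hiry kpq vbb wcue nrl
Hunk 3: at line 5 remove [twd,crlg,hiry] add [uwmcy] -> 11 lines: pcezq mnzk vge ahh onsa lexuh uwmcy kpq vbb wcue nrl
Final line count: 11

Answer: 11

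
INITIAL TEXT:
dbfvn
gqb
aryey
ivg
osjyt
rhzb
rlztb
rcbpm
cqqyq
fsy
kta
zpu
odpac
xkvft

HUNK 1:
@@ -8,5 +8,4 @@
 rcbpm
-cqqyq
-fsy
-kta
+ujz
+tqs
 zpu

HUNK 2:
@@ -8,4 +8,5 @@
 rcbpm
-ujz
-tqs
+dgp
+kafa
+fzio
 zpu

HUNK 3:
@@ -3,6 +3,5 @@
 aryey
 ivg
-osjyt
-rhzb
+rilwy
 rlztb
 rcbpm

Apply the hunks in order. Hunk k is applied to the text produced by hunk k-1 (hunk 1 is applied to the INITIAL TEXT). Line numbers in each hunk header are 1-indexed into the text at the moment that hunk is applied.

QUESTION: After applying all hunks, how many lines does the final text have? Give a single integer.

Answer: 13

Derivation:
Hunk 1: at line 8 remove [cqqyq,fsy,kta] add [ujz,tqs] -> 13 lines: dbfvn gqb aryey ivg osjyt rhzb rlztb rcbpm ujz tqs zpu odpac xkvft
Hunk 2: at line 8 remove [ujz,tqs] add [dgp,kafa,fzio] -> 14 lines: dbfvn gqb aryey ivg osjyt rhzb rlztb rcbpm dgp kafa fzio zpu odpac xkvft
Hunk 3: at line 3 remove [osjyt,rhzb] add [rilwy] -> 13 lines: dbfvn gqb aryey ivg rilwy rlztb rcbpm dgp kafa fzio zpu odpac xkvft
Final line count: 13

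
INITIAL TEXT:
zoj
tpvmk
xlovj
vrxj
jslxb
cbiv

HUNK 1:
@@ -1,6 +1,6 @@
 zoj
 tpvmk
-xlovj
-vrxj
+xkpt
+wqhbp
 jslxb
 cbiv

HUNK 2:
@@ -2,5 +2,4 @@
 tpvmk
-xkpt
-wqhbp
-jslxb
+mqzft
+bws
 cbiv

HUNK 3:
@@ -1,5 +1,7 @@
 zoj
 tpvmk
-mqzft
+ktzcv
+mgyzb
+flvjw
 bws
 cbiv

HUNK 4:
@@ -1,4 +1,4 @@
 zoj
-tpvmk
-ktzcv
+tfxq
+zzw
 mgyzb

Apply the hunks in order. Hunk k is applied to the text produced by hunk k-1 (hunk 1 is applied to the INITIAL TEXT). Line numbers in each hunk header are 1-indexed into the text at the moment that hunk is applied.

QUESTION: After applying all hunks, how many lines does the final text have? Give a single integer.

Hunk 1: at line 1 remove [xlovj,vrxj] add [xkpt,wqhbp] -> 6 lines: zoj tpvmk xkpt wqhbp jslxb cbiv
Hunk 2: at line 2 remove [xkpt,wqhbp,jslxb] add [mqzft,bws] -> 5 lines: zoj tpvmk mqzft bws cbiv
Hunk 3: at line 1 remove [mqzft] add [ktzcv,mgyzb,flvjw] -> 7 lines: zoj tpvmk ktzcv mgyzb flvjw bws cbiv
Hunk 4: at line 1 remove [tpvmk,ktzcv] add [tfxq,zzw] -> 7 lines: zoj tfxq zzw mgyzb flvjw bws cbiv
Final line count: 7

Answer: 7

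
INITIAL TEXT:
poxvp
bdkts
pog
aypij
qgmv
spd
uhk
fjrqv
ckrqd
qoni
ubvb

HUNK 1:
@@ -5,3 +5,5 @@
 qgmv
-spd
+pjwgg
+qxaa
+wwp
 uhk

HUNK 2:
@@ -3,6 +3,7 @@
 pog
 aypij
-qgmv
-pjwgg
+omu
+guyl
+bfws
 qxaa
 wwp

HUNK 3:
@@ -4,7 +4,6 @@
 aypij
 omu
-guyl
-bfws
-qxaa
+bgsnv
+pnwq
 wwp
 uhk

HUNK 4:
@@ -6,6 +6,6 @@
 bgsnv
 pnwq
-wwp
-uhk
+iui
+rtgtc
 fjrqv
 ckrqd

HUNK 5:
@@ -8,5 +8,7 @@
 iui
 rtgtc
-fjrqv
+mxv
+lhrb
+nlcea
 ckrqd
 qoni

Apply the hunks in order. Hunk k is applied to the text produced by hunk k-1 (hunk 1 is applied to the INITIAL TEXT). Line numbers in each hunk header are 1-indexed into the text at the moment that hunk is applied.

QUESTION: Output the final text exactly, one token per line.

Hunk 1: at line 5 remove [spd] add [pjwgg,qxaa,wwp] -> 13 lines: poxvp bdkts pog aypij qgmv pjwgg qxaa wwp uhk fjrqv ckrqd qoni ubvb
Hunk 2: at line 3 remove [qgmv,pjwgg] add [omu,guyl,bfws] -> 14 lines: poxvp bdkts pog aypij omu guyl bfws qxaa wwp uhk fjrqv ckrqd qoni ubvb
Hunk 3: at line 4 remove [guyl,bfws,qxaa] add [bgsnv,pnwq] -> 13 lines: poxvp bdkts pog aypij omu bgsnv pnwq wwp uhk fjrqv ckrqd qoni ubvb
Hunk 4: at line 6 remove [wwp,uhk] add [iui,rtgtc] -> 13 lines: poxvp bdkts pog aypij omu bgsnv pnwq iui rtgtc fjrqv ckrqd qoni ubvb
Hunk 5: at line 8 remove [fjrqv] add [mxv,lhrb,nlcea] -> 15 lines: poxvp bdkts pog aypij omu bgsnv pnwq iui rtgtc mxv lhrb nlcea ckrqd qoni ubvb

Answer: poxvp
bdkts
pog
aypij
omu
bgsnv
pnwq
iui
rtgtc
mxv
lhrb
nlcea
ckrqd
qoni
ubvb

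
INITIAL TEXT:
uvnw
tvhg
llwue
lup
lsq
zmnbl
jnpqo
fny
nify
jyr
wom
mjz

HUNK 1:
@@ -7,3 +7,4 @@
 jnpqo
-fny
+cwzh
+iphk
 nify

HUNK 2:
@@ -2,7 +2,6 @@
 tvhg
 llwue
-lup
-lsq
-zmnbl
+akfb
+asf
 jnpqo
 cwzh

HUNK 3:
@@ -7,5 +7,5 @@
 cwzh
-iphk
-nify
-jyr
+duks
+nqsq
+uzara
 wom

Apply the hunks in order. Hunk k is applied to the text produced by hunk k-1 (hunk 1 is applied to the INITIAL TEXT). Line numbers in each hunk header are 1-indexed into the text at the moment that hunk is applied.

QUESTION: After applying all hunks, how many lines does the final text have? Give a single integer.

Hunk 1: at line 7 remove [fny] add [cwzh,iphk] -> 13 lines: uvnw tvhg llwue lup lsq zmnbl jnpqo cwzh iphk nify jyr wom mjz
Hunk 2: at line 2 remove [lup,lsq,zmnbl] add [akfb,asf] -> 12 lines: uvnw tvhg llwue akfb asf jnpqo cwzh iphk nify jyr wom mjz
Hunk 3: at line 7 remove [iphk,nify,jyr] add [duks,nqsq,uzara] -> 12 lines: uvnw tvhg llwue akfb asf jnpqo cwzh duks nqsq uzara wom mjz
Final line count: 12

Answer: 12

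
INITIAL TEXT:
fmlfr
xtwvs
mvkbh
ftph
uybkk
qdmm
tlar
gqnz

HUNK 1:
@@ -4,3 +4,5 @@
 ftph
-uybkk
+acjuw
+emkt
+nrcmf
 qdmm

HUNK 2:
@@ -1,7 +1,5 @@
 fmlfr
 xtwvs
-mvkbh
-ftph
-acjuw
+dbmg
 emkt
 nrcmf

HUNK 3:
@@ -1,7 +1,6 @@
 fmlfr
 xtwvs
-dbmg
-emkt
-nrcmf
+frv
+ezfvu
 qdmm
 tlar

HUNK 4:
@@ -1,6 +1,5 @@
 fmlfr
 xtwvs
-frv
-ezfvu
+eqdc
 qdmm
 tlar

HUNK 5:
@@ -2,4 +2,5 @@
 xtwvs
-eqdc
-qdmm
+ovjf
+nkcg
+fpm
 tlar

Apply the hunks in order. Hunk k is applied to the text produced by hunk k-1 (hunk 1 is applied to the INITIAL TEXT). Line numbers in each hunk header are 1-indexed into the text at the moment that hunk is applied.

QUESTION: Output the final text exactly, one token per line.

Answer: fmlfr
xtwvs
ovjf
nkcg
fpm
tlar
gqnz

Derivation:
Hunk 1: at line 4 remove [uybkk] add [acjuw,emkt,nrcmf] -> 10 lines: fmlfr xtwvs mvkbh ftph acjuw emkt nrcmf qdmm tlar gqnz
Hunk 2: at line 1 remove [mvkbh,ftph,acjuw] add [dbmg] -> 8 lines: fmlfr xtwvs dbmg emkt nrcmf qdmm tlar gqnz
Hunk 3: at line 1 remove [dbmg,emkt,nrcmf] add [frv,ezfvu] -> 7 lines: fmlfr xtwvs frv ezfvu qdmm tlar gqnz
Hunk 4: at line 1 remove [frv,ezfvu] add [eqdc] -> 6 lines: fmlfr xtwvs eqdc qdmm tlar gqnz
Hunk 5: at line 2 remove [eqdc,qdmm] add [ovjf,nkcg,fpm] -> 7 lines: fmlfr xtwvs ovjf nkcg fpm tlar gqnz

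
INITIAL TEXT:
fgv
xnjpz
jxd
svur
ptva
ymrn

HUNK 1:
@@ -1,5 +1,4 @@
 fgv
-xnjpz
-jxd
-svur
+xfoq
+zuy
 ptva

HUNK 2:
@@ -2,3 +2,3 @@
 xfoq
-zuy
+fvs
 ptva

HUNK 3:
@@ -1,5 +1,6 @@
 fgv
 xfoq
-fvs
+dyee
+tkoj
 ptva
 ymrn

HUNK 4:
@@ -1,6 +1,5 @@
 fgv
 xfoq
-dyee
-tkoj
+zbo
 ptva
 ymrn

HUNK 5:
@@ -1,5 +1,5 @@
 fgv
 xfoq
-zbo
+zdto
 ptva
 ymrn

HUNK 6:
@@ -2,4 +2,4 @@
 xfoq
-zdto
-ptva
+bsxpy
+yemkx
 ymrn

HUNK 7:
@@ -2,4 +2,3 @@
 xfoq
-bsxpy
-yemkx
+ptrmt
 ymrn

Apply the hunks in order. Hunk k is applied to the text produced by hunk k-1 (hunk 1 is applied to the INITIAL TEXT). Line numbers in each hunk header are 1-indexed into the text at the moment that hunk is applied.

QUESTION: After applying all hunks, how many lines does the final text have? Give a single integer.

Hunk 1: at line 1 remove [xnjpz,jxd,svur] add [xfoq,zuy] -> 5 lines: fgv xfoq zuy ptva ymrn
Hunk 2: at line 2 remove [zuy] add [fvs] -> 5 lines: fgv xfoq fvs ptva ymrn
Hunk 3: at line 1 remove [fvs] add [dyee,tkoj] -> 6 lines: fgv xfoq dyee tkoj ptva ymrn
Hunk 4: at line 1 remove [dyee,tkoj] add [zbo] -> 5 lines: fgv xfoq zbo ptva ymrn
Hunk 5: at line 1 remove [zbo] add [zdto] -> 5 lines: fgv xfoq zdto ptva ymrn
Hunk 6: at line 2 remove [zdto,ptva] add [bsxpy,yemkx] -> 5 lines: fgv xfoq bsxpy yemkx ymrn
Hunk 7: at line 2 remove [bsxpy,yemkx] add [ptrmt] -> 4 lines: fgv xfoq ptrmt ymrn
Final line count: 4

Answer: 4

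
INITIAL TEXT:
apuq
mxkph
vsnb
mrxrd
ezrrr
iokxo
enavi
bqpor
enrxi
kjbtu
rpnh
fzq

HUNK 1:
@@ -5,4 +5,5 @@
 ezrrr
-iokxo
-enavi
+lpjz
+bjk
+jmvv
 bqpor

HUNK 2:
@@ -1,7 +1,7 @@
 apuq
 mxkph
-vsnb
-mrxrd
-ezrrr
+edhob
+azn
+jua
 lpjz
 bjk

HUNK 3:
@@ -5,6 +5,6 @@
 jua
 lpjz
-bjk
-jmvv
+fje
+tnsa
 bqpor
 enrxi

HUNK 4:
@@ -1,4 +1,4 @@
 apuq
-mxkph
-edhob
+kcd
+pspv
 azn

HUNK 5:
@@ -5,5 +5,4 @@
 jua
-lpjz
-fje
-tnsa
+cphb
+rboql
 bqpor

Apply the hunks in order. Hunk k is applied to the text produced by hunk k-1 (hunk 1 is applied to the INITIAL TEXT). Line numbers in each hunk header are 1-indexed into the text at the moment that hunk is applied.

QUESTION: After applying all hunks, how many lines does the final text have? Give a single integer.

Hunk 1: at line 5 remove [iokxo,enavi] add [lpjz,bjk,jmvv] -> 13 lines: apuq mxkph vsnb mrxrd ezrrr lpjz bjk jmvv bqpor enrxi kjbtu rpnh fzq
Hunk 2: at line 1 remove [vsnb,mrxrd,ezrrr] add [edhob,azn,jua] -> 13 lines: apuq mxkph edhob azn jua lpjz bjk jmvv bqpor enrxi kjbtu rpnh fzq
Hunk 3: at line 5 remove [bjk,jmvv] add [fje,tnsa] -> 13 lines: apuq mxkph edhob azn jua lpjz fje tnsa bqpor enrxi kjbtu rpnh fzq
Hunk 4: at line 1 remove [mxkph,edhob] add [kcd,pspv] -> 13 lines: apuq kcd pspv azn jua lpjz fje tnsa bqpor enrxi kjbtu rpnh fzq
Hunk 5: at line 5 remove [lpjz,fje,tnsa] add [cphb,rboql] -> 12 lines: apuq kcd pspv azn jua cphb rboql bqpor enrxi kjbtu rpnh fzq
Final line count: 12

Answer: 12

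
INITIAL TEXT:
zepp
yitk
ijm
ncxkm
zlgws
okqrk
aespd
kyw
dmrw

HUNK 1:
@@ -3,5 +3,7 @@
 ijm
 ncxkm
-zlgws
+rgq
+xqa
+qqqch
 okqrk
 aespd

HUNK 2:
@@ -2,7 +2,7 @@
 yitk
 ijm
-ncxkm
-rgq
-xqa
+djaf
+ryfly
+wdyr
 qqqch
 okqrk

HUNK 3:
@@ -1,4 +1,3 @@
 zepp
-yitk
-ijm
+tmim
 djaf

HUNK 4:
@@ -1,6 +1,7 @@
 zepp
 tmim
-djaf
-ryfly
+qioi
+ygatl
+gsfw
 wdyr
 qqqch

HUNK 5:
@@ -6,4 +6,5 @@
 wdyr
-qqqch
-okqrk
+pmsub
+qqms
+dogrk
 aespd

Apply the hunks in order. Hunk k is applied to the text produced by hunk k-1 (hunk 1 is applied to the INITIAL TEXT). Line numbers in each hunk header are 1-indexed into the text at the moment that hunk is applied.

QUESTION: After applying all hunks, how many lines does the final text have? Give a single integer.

Answer: 12

Derivation:
Hunk 1: at line 3 remove [zlgws] add [rgq,xqa,qqqch] -> 11 lines: zepp yitk ijm ncxkm rgq xqa qqqch okqrk aespd kyw dmrw
Hunk 2: at line 2 remove [ncxkm,rgq,xqa] add [djaf,ryfly,wdyr] -> 11 lines: zepp yitk ijm djaf ryfly wdyr qqqch okqrk aespd kyw dmrw
Hunk 3: at line 1 remove [yitk,ijm] add [tmim] -> 10 lines: zepp tmim djaf ryfly wdyr qqqch okqrk aespd kyw dmrw
Hunk 4: at line 1 remove [djaf,ryfly] add [qioi,ygatl,gsfw] -> 11 lines: zepp tmim qioi ygatl gsfw wdyr qqqch okqrk aespd kyw dmrw
Hunk 5: at line 6 remove [qqqch,okqrk] add [pmsub,qqms,dogrk] -> 12 lines: zepp tmim qioi ygatl gsfw wdyr pmsub qqms dogrk aespd kyw dmrw
Final line count: 12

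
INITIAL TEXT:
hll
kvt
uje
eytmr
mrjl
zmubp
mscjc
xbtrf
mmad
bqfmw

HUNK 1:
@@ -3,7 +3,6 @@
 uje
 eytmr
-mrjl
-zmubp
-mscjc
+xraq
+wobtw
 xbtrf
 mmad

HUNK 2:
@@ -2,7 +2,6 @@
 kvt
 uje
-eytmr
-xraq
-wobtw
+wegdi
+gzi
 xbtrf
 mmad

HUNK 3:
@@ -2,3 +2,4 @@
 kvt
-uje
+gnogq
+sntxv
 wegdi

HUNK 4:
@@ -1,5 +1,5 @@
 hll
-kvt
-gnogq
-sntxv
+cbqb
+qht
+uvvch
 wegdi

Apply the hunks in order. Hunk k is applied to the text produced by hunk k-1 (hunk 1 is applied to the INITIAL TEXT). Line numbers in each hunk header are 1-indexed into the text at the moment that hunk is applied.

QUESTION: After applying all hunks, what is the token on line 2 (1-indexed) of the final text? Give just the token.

Hunk 1: at line 3 remove [mrjl,zmubp,mscjc] add [xraq,wobtw] -> 9 lines: hll kvt uje eytmr xraq wobtw xbtrf mmad bqfmw
Hunk 2: at line 2 remove [eytmr,xraq,wobtw] add [wegdi,gzi] -> 8 lines: hll kvt uje wegdi gzi xbtrf mmad bqfmw
Hunk 3: at line 2 remove [uje] add [gnogq,sntxv] -> 9 lines: hll kvt gnogq sntxv wegdi gzi xbtrf mmad bqfmw
Hunk 4: at line 1 remove [kvt,gnogq,sntxv] add [cbqb,qht,uvvch] -> 9 lines: hll cbqb qht uvvch wegdi gzi xbtrf mmad bqfmw
Final line 2: cbqb

Answer: cbqb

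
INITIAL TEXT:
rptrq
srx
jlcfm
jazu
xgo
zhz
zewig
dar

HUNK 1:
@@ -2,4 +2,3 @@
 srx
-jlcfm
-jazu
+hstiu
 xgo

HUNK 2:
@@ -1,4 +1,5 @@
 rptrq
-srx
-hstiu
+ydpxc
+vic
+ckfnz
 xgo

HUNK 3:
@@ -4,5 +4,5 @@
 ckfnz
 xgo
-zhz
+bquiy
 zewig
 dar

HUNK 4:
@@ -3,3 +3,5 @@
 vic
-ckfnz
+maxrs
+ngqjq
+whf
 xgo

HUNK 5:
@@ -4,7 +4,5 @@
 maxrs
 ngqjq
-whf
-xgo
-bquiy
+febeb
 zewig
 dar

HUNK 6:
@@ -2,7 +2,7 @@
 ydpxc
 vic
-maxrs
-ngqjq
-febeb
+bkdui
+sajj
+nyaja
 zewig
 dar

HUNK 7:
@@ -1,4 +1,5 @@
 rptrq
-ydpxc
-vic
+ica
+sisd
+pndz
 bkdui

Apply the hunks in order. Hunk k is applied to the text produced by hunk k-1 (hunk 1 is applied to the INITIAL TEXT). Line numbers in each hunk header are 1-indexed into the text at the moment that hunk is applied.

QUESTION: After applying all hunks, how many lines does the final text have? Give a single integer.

Hunk 1: at line 2 remove [jlcfm,jazu] add [hstiu] -> 7 lines: rptrq srx hstiu xgo zhz zewig dar
Hunk 2: at line 1 remove [srx,hstiu] add [ydpxc,vic,ckfnz] -> 8 lines: rptrq ydpxc vic ckfnz xgo zhz zewig dar
Hunk 3: at line 4 remove [zhz] add [bquiy] -> 8 lines: rptrq ydpxc vic ckfnz xgo bquiy zewig dar
Hunk 4: at line 3 remove [ckfnz] add [maxrs,ngqjq,whf] -> 10 lines: rptrq ydpxc vic maxrs ngqjq whf xgo bquiy zewig dar
Hunk 5: at line 4 remove [whf,xgo,bquiy] add [febeb] -> 8 lines: rptrq ydpxc vic maxrs ngqjq febeb zewig dar
Hunk 6: at line 2 remove [maxrs,ngqjq,febeb] add [bkdui,sajj,nyaja] -> 8 lines: rptrq ydpxc vic bkdui sajj nyaja zewig dar
Hunk 7: at line 1 remove [ydpxc,vic] add [ica,sisd,pndz] -> 9 lines: rptrq ica sisd pndz bkdui sajj nyaja zewig dar
Final line count: 9

Answer: 9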